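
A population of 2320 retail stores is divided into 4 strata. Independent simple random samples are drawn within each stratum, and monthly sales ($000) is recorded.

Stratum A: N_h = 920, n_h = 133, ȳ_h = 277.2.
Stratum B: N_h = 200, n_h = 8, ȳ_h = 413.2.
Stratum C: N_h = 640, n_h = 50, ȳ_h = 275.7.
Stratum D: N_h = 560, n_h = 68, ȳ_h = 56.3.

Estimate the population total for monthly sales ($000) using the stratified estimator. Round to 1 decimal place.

τ̂_st ≈ 545640.0

τ̂_st = Σ N_h ȳ_h = 920·277.2 + 200·413.2 + 640·275.7 + 560·56.3 = 545640.0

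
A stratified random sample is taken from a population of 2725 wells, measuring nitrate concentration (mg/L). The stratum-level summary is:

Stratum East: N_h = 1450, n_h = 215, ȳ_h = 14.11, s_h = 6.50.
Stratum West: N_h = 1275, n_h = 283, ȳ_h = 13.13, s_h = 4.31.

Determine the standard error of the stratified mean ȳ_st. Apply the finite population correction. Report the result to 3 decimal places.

SE(ȳ_st) ≈ 0.242

V̂(ȳ_st) = Σ W_h² (1 − n_h/N_h) s_h²/n_h, with W_h = N_h/N and N = 2725:
  stratum East: (1450/2725)²·(1 − 215/1450)·6.50²/215 = 0.0473904
  stratum West: (1275/2725)²·(1 − 283/1275)·4.31²/283 = 0.0111804
V̂(ȳ_st) = 0.0585708
SE(ȳ_st) = √0.0585708 = 0.242014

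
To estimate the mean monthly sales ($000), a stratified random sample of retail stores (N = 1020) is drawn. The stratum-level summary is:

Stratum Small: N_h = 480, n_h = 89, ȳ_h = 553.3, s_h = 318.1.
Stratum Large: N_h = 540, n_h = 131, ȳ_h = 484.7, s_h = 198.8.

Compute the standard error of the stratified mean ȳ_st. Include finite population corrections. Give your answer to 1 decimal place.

SE(ȳ_st) ≈ 16.4

V̂(ȳ_st) = Σ W_h² (1 − n_h/N_h) s_h²/n_h, with W_h = N_h/N and N = 1020:
  stratum Small: (480/1020)²·(1 − 89/480)·318.1²/89 = 205.095
  stratum Large: (540/1020)²·(1 − 131/540)·198.8²/131 = 64.044
V̂(ȳ_st) = 269.139
SE(ȳ_st) = √269.139 = 16.4055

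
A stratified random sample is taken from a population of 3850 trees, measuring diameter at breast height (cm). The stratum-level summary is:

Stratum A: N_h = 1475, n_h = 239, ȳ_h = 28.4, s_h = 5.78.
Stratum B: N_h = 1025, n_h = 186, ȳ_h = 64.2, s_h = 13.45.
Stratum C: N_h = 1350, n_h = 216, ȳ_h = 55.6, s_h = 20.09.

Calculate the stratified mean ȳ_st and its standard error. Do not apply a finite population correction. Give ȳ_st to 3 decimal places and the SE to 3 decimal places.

ȳ_st ≈ 47.469, SE ≈ 0.565

ȳ_st = Σ W_h ȳ_h = (1475·28.4 + 1025·64.2 + 1350·55.6)/3850 = 47.46883
V̂(ȳ_st) = Σ W_h² s_h²/n_h, with W_h = N_h/N and N = 3850:
  stratum A: (1475/3850)²·5.78²/239 = 0.0205173
  stratum B: (1025/3850)²·13.45²/186 = 0.0689379
  stratum C: (1350/3850)²·20.09²/216 = 0.229748
V̂(ȳ_st) = 0.319203
SE(ȳ_st) = √0.319203 = 0.564981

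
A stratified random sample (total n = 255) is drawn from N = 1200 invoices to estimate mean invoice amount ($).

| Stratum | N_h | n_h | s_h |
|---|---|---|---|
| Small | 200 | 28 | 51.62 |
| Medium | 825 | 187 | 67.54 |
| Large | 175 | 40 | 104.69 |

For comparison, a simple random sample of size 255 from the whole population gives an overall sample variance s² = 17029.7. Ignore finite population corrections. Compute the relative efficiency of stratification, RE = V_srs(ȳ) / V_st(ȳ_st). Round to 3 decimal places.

RE ≈ 3.339

V̂(ȳ_st) = Σ W_h² s_h²/n_h, with W_h = N_h/N and N = 1200:
  stratum Small: (200/1200)²·51.62²/28 = 2.64348
  stratum Medium: (825/1200)²·67.54²/187 = 11.5299
  stratum Large: (175/1200)²·104.69²/40 = 5.82725
V_st = 20.0006
V_srs = s²/n = 17029.7/255 = 66.7831
Relative efficiency = V_srs / V_st = 66.7831/20.0006 = 3.3390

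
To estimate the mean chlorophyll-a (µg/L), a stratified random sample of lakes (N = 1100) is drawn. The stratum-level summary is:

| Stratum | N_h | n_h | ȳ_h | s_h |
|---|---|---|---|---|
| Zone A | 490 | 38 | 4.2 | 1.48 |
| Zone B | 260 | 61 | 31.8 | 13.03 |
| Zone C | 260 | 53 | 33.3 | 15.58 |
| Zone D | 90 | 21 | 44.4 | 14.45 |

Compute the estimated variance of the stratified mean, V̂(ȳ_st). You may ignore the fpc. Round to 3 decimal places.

V̂(ȳ_st) = Σ W_h² s_h²/n_h, with W_h = N_h/N and N = 1100:
  stratum Zone A: (490/1100)²·1.48²/38 = 0.0114379
  stratum Zone B: (260/1100)²·13.03²/61 = 0.155496
  stratum Zone C: (260/1100)²·15.58²/53 = 0.255871
  stratum Zone D: (90/1100)²·14.45²/21 = 0.0665604
V̂(ȳ_st) = 0.489365

V̂(ȳ_st) ≈ 0.489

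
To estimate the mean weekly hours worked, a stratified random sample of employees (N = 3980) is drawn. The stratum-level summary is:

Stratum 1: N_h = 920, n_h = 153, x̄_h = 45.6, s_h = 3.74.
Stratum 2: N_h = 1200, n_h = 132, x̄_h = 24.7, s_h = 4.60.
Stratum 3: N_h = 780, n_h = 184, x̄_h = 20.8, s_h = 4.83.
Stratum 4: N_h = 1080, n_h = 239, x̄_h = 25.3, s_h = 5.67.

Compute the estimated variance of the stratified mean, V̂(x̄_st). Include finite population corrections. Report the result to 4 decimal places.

V̂(x̄_st) = Σ W_h² (1 − n_h/N_h) s_h²/n_h, with W_h = N_h/N and N = 3980:
  stratum 1: (920/3980)²·(1 − 153/920)·3.74²/153 = 0.00407257
  stratum 2: (1200/3980)²·(1 − 132/1200)·4.60²/132 = 0.0129696
  stratum 3: (780/3980)²·(1 − 184/780)·4.83²/184 = 0.00372093
  stratum 4: (1080/3980)²·(1 − 239/1080)·5.67²/239 = 0.00771297
V̂(x̄_st) = 0.0284761

V̂(x̄_st) ≈ 0.0285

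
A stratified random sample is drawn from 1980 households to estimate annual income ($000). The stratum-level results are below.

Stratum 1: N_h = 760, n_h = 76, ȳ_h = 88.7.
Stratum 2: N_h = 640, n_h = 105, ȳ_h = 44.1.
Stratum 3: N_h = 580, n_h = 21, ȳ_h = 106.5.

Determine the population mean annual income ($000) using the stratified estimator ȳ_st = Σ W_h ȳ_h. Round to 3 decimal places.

N = Σ N_h = 1980. Stratum weights W_h = N_h/N.
ȳ_st = (760·88.7 + 640·44.1 + 580·106.5) / 1980 = 79.49798

ȳ_st ≈ 79.498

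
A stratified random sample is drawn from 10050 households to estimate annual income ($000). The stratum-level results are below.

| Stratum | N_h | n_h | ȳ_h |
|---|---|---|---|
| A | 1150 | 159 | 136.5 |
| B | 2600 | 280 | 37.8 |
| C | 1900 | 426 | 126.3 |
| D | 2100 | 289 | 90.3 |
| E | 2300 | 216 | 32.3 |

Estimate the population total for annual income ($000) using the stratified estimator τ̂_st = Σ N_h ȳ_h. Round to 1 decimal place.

τ̂_st = Σ N_h ȳ_h = 1150·136.5 + 2600·37.8 + 1900·126.3 + 2100·90.3 + 2300·32.3 = 759145.0

τ̂_st ≈ 759145.0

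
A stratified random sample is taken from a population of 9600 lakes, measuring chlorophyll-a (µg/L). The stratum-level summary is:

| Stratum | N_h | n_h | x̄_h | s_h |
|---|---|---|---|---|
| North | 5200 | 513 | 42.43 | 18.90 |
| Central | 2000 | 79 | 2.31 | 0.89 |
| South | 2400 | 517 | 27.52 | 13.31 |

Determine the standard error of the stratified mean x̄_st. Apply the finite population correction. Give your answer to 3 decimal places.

SE(x̄_st) ≈ 0.449

V̂(x̄_st) = Σ W_h² (1 − n_h/N_h) s_h²/n_h, with W_h = N_h/N and N = 9600:
  stratum North: (5200/9600)²·(1 − 513/5200)·18.90²/513 = 0.184146
  stratum Central: (2000/9600)²·(1 − 79/2000)·0.89²/79 = 0.000417992
  stratum South: (2400/9600)²·(1 − 517/2400)·13.31²/517 = 0.0168029
V̂(x̄_st) = 0.201367
SE(x̄_st) = √0.201367 = 0.448739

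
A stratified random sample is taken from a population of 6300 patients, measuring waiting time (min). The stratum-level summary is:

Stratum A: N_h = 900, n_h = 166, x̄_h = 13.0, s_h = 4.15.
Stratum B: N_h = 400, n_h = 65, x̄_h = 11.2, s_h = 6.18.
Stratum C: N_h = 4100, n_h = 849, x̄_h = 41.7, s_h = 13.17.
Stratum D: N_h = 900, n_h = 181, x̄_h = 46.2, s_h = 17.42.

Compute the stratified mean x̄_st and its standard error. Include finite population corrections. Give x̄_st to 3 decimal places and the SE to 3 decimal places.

x̄_st = Σ W_h x̄_h = (900·13.0 + 400·11.2 + 4100·41.7 + 900·46.2)/6300 = 36.30635
V̂(x̄_st) = Σ W_h² (1 − n_h/N_h) s_h²/n_h, with W_h = N_h/N and N = 6300:
  stratum A: (900/6300)²·(1 − 166/900)·4.15²/166 = 0.00172681
  stratum B: (400/6300)²·(1 − 65/400)·6.18²/65 = 0.00198375
  stratum C: (4100/6300)²·(1 − 849/4100)·13.17²/849 = 0.0686094
  stratum D: (900/6300)²·(1 − 181/900)·17.42²/181 = 0.0273343
V̂(x̄_st) = 0.0996543
SE(x̄_st) = √0.0996543 = 0.315681

x̄_st ≈ 36.306, SE ≈ 0.316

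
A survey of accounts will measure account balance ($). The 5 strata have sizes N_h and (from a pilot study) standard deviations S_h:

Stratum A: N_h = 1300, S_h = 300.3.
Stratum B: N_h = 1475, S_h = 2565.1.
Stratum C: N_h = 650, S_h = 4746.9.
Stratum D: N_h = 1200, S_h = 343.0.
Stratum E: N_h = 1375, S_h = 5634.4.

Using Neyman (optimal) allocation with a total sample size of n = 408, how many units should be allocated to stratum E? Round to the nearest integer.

205

Neyman allocation: n_h = n · N_h S_h / Σ N_i S_i, with n = 408.
  stratum A: N_h·S_h = 1300·300.3 = 390390.00
  stratum B: N_h·S_h = 1475·2565.1 = 3783522.50
  stratum C: N_h·S_h = 650·4746.9 = 3085485.00
  stratum D: N_h·S_h = 1200·343.0 = 411600.00
  stratum E: N_h·S_h = 1375·5634.4 = 7747300.00
Σ N_h S_h = 15418297.50
n for stratum E = 408·7747300.00/15418297.50 = 205.010 → 205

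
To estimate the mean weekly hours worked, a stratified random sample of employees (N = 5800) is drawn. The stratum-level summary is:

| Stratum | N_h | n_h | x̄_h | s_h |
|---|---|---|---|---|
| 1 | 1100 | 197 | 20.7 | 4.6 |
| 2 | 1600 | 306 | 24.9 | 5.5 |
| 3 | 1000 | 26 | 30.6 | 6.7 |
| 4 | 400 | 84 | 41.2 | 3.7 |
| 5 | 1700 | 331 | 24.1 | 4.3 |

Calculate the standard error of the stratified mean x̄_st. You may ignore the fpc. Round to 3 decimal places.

V̂(x̄_st) = Σ W_h² s_h²/n_h, with W_h = N_h/N and N = 5800:
  stratum 1: (1100/5800)²·4.6²/197 = 0.00386348
  stratum 2: (1600/5800)²·5.5²/306 = 0.00752295
  stratum 3: (1000/5800)²·6.7²/26 = 0.051324
  stratum 4: (400/5800)²·3.7²/84 = 0.000775154
  stratum 5: (1700/5800)²·4.3²/331 = 0.004799
V̂(x̄_st) = 0.0682846
SE(x̄_st) = √0.0682846 = 0.261313

SE(x̄_st) ≈ 0.261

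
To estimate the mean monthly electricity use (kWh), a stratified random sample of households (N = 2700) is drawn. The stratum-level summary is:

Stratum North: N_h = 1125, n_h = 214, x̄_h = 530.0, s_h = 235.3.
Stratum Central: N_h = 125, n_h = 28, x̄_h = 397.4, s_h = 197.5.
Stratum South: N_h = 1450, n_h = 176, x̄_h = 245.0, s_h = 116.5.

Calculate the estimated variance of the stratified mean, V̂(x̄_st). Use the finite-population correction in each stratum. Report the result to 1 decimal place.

V̂(x̄_st) = Σ W_h² (1 − n_h/N_h) s_h²/n_h, with W_h = N_h/N and N = 2700:
  stratum North: (1125/2700)²·(1 − 214/1125)·235.3²/214 = 36.3725
  stratum Central: (125/2700)²·(1 − 28/125)·197.5²/28 = 2.31702
  stratum South: (1450/2700)²·(1 − 176/1450)·116.5²/176 = 19.5411
V̂(x̄_st) = 58.2307

V̂(x̄_st) ≈ 58.2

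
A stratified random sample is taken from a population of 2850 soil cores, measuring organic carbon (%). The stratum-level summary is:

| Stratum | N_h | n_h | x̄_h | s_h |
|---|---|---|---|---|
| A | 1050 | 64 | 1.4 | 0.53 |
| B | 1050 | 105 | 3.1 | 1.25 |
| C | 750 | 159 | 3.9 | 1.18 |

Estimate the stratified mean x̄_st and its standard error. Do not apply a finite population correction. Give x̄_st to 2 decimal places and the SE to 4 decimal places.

x̄_st ≈ 2.68, SE ≈ 0.0568

x̄_st = Σ W_h x̄_h = (1050·1.4 + 1050·3.1 + 750·3.9)/2850 = 2.68421
V̂(x̄_st) = Σ W_h² s_h²/n_h, with W_h = N_h/N and N = 2850:
  stratum A: (1050/2850)²·0.53²/64 = 0.000595745
  stratum B: (1050/2850)²·1.25²/105 = 0.00201985
  stratum C: (750/2850)²·1.18²/159 = 0.000606457
V̂(x̄_st) = 0.00322205
SE(x̄_st) = √0.00322205 = 0.0567631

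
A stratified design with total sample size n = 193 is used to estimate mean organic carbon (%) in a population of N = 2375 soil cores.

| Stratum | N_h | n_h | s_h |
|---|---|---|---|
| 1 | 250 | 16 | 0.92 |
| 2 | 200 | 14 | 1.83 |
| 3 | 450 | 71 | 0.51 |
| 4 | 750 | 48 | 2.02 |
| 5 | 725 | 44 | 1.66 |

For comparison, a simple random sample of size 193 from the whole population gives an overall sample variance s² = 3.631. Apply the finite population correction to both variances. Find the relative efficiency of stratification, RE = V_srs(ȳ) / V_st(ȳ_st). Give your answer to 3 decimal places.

V̂(ȳ_st) = Σ W_h² (1 − n_h/N_h) s_h²/n_h, with W_h = N_h/N and N = 2375:
  stratum 1: (250/2375)²·(1 − 16/250)·0.92²/16 = 0.000548636
  stratum 2: (200/2375)²·(1 − 14/200)·1.83²/14 = 0.00157757
  stratum 3: (450/2375)²·(1 − 71/450)·0.51²/71 = 0.000110766
  stratum 4: (750/2375)²·(1 − 48/750)·2.02²/48 = 0.00793474
  stratum 5: (725/2375)²·(1 − 44/725)·1.66²/44 = 0.00548178
V_st = 0.0156535
V_srs = (1 − 193/2375)·3.631/193 = 0.0172846
Relative efficiency = V_srs / V_st = 0.0172846/0.0156535 = 1.1042

RE ≈ 1.104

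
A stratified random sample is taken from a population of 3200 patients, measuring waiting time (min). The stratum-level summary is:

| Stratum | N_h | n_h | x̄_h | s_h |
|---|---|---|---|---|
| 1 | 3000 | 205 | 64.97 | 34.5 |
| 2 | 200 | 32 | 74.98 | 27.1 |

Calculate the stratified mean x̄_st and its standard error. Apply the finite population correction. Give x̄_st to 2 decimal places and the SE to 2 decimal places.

x̄_st ≈ 65.60, SE ≈ 2.20

x̄_st = Σ W_h x̄_h = (3000·64.97 + 200·74.98)/3200 = 65.59562
V̂(x̄_st) = Σ W_h² (1 − n_h/N_h) s_h²/n_h, with W_h = N_h/N and N = 3200:
  stratum 1: (3000/3200)²·(1 − 205/3000)·34.5²/205 = 4.75431
  stratum 2: (200/3200)²·(1 − 32/200)·27.1²/32 = 0.0753057
V̂(x̄_st) = 4.82962
SE(x̄_st) = √4.82962 = 2.19764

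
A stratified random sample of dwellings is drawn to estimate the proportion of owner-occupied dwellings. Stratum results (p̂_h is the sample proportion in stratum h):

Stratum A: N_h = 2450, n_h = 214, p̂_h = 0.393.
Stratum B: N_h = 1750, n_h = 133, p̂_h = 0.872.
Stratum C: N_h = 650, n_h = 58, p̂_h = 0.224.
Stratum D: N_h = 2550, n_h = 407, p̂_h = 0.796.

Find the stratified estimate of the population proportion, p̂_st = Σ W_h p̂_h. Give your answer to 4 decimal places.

p̂_st ≈ 0.6303

N = 7400; stratum weights W_h = N_h/N.
p̂_st = Σ W_h p̂_h = (2450·0.393 + 1750·0.872 + 650·0.224 + 2550·0.796)/7400 = 0.63030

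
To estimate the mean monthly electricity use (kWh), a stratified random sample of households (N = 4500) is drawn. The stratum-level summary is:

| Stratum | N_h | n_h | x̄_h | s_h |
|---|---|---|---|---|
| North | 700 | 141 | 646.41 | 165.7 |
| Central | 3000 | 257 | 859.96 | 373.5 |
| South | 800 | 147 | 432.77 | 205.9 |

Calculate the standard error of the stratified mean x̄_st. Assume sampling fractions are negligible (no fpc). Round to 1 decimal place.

V̂(x̄_st) = Σ W_h² s_h²/n_h, with W_h = N_h/N and N = 4500:
  stratum North: (700/4500)²·165.7²/141 = 4.71191
  stratum Central: (3000/4500)²·373.5²/257 = 241.249
  stratum South: (800/4500)²·205.9²/147 = 9.11487
V̂(x̄_st) = 255.076
SE(x̄_st) = √255.076 = 15.9711

SE(x̄_st) ≈ 16.0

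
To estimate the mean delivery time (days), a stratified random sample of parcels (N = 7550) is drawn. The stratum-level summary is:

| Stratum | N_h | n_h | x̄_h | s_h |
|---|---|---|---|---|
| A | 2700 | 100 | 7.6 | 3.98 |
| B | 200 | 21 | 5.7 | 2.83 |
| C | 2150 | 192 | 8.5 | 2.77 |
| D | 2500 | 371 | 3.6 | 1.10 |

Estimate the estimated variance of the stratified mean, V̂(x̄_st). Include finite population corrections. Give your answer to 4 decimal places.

V̂(x̄_st) ≈ 0.0230

V̂(x̄_st) = Σ W_h² (1 − n_h/N_h) s_h²/n_h, with W_h = N_h/N and N = 7550:
  stratum A: (2700/7550)²·(1 − 100/2700)·3.98²/100 = 0.0195078
  stratum B: (200/7550)²·(1 − 21/200)·2.83²/21 = 0.000239521
  stratum C: (2150/7550)²·(1 − 192/2150)·2.77²/192 = 0.00295131
  stratum D: (2500/7550)²·(1 − 371/2500)·1.10²/371 = 0.000304532
V̂(x̄_st) = 0.0230032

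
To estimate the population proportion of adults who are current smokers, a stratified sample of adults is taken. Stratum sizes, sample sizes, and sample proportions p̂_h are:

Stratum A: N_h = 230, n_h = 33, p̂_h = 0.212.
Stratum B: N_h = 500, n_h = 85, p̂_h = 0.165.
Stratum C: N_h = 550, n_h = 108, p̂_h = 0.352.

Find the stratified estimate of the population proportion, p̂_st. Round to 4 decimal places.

N = 1280; stratum weights W_h = N_h/N.
p̂_st = Σ W_h p̂_h = (230·0.212 + 500·0.165 + 550·0.352)/1280 = 0.25380

p̂_st ≈ 0.2538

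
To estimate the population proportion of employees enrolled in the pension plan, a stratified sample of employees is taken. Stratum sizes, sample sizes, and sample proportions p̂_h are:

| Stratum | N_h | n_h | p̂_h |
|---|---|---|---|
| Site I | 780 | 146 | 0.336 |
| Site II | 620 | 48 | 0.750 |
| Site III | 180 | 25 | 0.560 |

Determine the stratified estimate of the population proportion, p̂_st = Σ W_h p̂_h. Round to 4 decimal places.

N = 1580; stratum weights W_h = N_h/N.
p̂_st = Σ W_h p̂_h = (780·0.336 + 620·0.750 + 180·0.560)/1580 = 0.52397

p̂_st ≈ 0.5240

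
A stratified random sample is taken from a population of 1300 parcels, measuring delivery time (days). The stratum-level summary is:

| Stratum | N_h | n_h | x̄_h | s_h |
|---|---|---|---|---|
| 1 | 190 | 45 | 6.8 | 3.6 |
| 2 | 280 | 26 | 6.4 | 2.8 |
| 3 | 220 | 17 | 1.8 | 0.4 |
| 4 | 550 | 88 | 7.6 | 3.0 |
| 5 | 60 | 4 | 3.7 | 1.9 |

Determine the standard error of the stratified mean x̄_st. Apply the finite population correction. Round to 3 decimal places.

SE(x̄_st) ≈ 0.187

V̂(x̄_st) = Σ W_h² (1 − n_h/N_h) s_h²/n_h, with W_h = N_h/N and N = 1300:
  stratum 1: (190/1300)²·(1 − 45/190)·3.6²/45 = 0.00469491
  stratum 2: (280/1300)²·(1 − 26/280)·2.8²/26 = 0.0126896
  stratum 3: (220/1300)²·(1 − 17/220)·0.4²/17 = 0.000248716
  stratum 4: (550/1300)²·(1 − 88/550)·3.0²/88 = 0.0153772
  stratum 5: (60/1300)²·(1 − 4/60)·1.9²/4 = 0.00179432
V̂(x̄_st) = 0.0348048
SE(x̄_st) = √0.0348048 = 0.18656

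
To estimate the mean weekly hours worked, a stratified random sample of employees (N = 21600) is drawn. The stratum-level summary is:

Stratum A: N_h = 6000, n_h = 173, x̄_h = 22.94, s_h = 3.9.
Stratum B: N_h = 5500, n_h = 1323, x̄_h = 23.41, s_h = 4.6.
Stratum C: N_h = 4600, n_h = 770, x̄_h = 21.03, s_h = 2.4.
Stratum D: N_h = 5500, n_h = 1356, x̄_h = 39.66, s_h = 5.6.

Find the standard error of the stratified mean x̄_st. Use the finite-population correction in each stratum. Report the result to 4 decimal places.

V̂(x̄_st) = Σ W_h² (1 − n_h/N_h) s_h²/n_h, with W_h = N_h/N and N = 21600:
  stratum A: (6000/21600)²·(1 − 173/6000)·3.9²/173 = 0.00658828
  stratum B: (5500/21600)²·(1 − 1323/5500)·4.6²/1323 = 0.000787545
  stratum C: (4600/21600)²·(1 − 770/4600)·2.4²/770 = 0.000282476
  stratum D: (5500/21600)²·(1 − 1356/5500)·5.6²/1356 = 0.00112977
V̂(x̄_st) = 0.00878807
SE(x̄_st) = √0.00878807 = 0.0937447

SE(x̄_st) ≈ 0.0937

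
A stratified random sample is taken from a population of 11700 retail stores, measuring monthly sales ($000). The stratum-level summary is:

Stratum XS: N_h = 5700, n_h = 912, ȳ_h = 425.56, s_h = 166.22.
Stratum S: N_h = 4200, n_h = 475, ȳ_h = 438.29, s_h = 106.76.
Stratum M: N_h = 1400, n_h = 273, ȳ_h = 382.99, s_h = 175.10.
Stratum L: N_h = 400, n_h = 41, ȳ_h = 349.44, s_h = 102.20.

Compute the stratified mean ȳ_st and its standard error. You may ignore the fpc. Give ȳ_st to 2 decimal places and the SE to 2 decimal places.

ȳ_st ≈ 422.43, SE ≈ 3.49

ȳ_st = Σ W_h ȳ_h = (5700·425.56 + 4200·438.29 + 1400·382.99 + 400·349.44)/11700 = 422.43350
V̂(ȳ_st) = Σ W_h² s_h²/n_h, with W_h = N_h/N and N = 11700:
  stratum XS: (5700/11700)²·166.22²/912 = 7.19034
  stratum S: (4200/11700)²·106.76²/475 = 3.09208
  stratum M: (1400/11700)²·175.10²/273 = 1.60803
  stratum L: (400/11700)²·102.20²/41 = 0.29776
V̂(ȳ_st) = 12.1882
SE(ȳ_st) = √12.1882 = 3.49116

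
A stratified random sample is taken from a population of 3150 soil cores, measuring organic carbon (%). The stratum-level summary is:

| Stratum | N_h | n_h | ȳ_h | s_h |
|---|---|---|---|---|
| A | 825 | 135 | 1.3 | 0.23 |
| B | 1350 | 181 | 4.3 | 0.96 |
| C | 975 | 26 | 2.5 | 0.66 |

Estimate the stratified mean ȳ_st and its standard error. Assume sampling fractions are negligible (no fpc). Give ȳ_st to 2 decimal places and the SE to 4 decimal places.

ȳ_st ≈ 2.96, SE ≈ 0.0507

ȳ_st = Σ W_h ȳ_h = (825·1.3 + 1350·4.3 + 975·2.5)/3150 = 2.95714
V̂(ȳ_st) = Σ W_h² s_h²/n_h, with W_h = N_h/N and N = 3150:
  stratum A: (825/3150)²·0.23²/135 = 2.68787e-05
  stratum B: (1350/3150)²·0.96²/181 = 0.000935213
  stratum C: (975/3150)²·0.66²/26 = 0.0016051
V̂(ȳ_st) = 0.00256719
SE(ȳ_st) = √0.00256719 = 0.0506675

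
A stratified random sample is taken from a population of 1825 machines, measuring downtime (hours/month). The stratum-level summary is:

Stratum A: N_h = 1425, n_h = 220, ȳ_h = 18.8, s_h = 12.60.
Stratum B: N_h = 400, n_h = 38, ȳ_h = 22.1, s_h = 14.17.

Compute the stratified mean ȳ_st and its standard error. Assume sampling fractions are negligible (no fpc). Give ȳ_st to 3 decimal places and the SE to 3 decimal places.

ȳ_st ≈ 19.523, SE ≈ 0.833

ȳ_st = Σ W_h ȳ_h = (1425·18.8 + 400·22.1)/1825 = 19.52329
V̂(ȳ_st) = Σ W_h² s_h²/n_h, with W_h = N_h/N and N = 1825:
  stratum A: (1425/1825)²·12.60²/220 = 0.439969
  stratum B: (400/1825)²·14.17²/38 = 0.253834
V̂(ȳ_st) = 0.693804
SE(ȳ_st) = √0.693804 = 0.832949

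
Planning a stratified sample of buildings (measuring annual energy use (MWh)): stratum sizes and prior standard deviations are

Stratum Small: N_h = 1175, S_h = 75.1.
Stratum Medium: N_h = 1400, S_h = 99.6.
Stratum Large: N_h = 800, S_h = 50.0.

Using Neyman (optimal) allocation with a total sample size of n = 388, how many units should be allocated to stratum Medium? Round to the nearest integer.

Neyman allocation: n_h = n · N_h S_h / Σ N_i S_i, with n = 388.
  stratum Small: N_h·S_h = 1175·75.1 = 88242.50
  stratum Medium: N_h·S_h = 1400·99.6 = 139440.00
  stratum Large: N_h·S_h = 800·50.0 = 40000.00
Σ N_h S_h = 267682.50
n for stratum Medium = 388·139440.00/267682.50 = 202.115 → 202

202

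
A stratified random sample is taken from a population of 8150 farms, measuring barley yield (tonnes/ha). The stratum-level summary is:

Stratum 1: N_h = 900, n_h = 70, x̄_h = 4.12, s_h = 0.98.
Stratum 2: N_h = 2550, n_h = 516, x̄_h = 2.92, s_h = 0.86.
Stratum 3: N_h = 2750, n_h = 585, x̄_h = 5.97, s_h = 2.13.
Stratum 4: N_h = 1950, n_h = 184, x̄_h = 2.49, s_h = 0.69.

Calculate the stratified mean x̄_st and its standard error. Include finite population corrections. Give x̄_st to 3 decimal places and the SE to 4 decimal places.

x̄_st ≈ 3.979, SE ≈ 0.0331

x̄_st = Σ W_h x̄_h = (900·4.12 + 2550·2.92 + 2750·5.97 + 1950·2.49)/8150 = 3.97877
V̂(x̄_st) = Σ W_h² (1 − n_h/N_h) s_h²/n_h, with W_h = N_h/N and N = 8150:
  stratum 1: (900/8150)²·(1 − 70/900)·0.98²/70 = 0.000154298
  stratum 2: (2550/8150)²·(1 − 516/2550)·0.86²/516 = 0.000111924
  stratum 3: (2750/8150)²·(1 − 585/2750)·2.13²/585 = 0.00069515
  stratum 4: (1950/8150)²·(1 − 184/1950)·0.69²/184 = 0.00013415
V̂(x̄_st) = 0.00109552
SE(x̄_st) = √0.00109552 = 0.0330987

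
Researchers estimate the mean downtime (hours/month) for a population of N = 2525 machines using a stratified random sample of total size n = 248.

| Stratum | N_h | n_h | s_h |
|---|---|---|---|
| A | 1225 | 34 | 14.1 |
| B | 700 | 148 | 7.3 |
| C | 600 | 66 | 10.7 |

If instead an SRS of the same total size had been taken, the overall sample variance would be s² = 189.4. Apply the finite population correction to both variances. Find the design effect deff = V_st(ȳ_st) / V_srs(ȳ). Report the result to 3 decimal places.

deff ≈ 2.101

V̂(ȳ_st) = Σ W_h² (1 − n_h/N_h) s_h²/n_h, with W_h = N_h/N and N = 2525:
  stratum A: (1225/2525)²·(1 − 34/1225)·14.1²/34 = 1.33809
  stratum B: (700/2525)²·(1 − 148/700)·7.3²/148 = 0.0218222
  stratum C: (600/2525)²·(1 − 66/600)·10.7²/66 = 0.0871753
V_st = 1.44708
V_srs = (1 − 248/2525)·189.4/248 = 0.6887
deff = V_st / V_srs = 1.44708/0.6887 = 2.1012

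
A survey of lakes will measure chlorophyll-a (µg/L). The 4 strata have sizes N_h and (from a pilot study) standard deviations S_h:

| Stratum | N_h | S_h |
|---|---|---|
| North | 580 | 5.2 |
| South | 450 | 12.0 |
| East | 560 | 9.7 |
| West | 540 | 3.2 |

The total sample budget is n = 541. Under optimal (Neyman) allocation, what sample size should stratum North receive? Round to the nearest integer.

Neyman allocation: n_h = n · N_h S_h / Σ N_i S_i, with n = 541.
  stratum North: N_h·S_h = 580·5.2 = 3016.00
  stratum South: N_h·S_h = 450·12.0 = 5400.00
  stratum East: N_h·S_h = 560·9.7 = 5432.00
  stratum West: N_h·S_h = 540·3.2 = 1728.00
Σ N_h S_h = 15576.00
n for stratum North = 541·3016.00/15576.00 = 104.754 → 105

105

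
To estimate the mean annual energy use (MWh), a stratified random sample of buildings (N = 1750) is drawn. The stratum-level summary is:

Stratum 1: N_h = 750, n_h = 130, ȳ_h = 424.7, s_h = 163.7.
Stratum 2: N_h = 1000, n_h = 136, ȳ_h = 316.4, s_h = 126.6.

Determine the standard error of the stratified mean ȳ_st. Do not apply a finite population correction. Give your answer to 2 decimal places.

SE(ȳ_st) ≈ 8.74

V̂(ȳ_st) = Σ W_h² s_h²/n_h, with W_h = N_h/N and N = 1750:
  stratum 1: (750/1750)²·163.7²/130 = 37.8617
  stratum 2: (1000/1750)²·126.6²/136 = 38.4815
V̂(ȳ_st) = 76.3433
SE(ȳ_st) = √76.3433 = 8.73746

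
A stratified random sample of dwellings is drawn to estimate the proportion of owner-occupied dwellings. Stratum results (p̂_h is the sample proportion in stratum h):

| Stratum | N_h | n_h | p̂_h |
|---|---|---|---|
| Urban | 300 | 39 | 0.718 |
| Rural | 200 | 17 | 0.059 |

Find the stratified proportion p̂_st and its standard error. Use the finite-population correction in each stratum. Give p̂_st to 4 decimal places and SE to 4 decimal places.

N = 500; stratum weights W_h = N_h/N.
p̂_st = Σ W_h p̂_h = (300·0.718 + 200·0.059)/500 = 0.45440
V̂(p̂_st) = Σ W_h² (1 − n_h/N_h) p̂_h(1−p̂_h)/(n_h−1):
  stratum Urban: (300/500)²·(1 − 39/300)·0.718·0.282/38 = 0.00166883
  stratum Rural: (200/500)²·(1 − 17/200)·0.059·0.941/16 = 0.000507999
V̂(p̂_st) = 0.00217683; SE = √V̂ = 0.0466565

p̂_st ≈ 0.4544, SE ≈ 0.0467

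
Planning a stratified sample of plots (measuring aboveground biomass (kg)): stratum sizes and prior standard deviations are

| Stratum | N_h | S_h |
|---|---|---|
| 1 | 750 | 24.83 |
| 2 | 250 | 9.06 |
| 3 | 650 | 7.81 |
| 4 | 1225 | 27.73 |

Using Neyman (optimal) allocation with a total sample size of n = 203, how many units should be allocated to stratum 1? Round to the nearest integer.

63

Neyman allocation: n_h = n · N_h S_h / Σ N_i S_i, with n = 203.
  stratum 1: N_h·S_h = 750·24.83 = 18622.50
  stratum 2: N_h·S_h = 250·9.06 = 2265.00
  stratum 3: N_h·S_h = 650·7.81 = 5076.50
  stratum 4: N_h·S_h = 1225·27.73 = 33969.25
Σ N_h S_h = 59933.25
n for stratum 1 = 203·18622.50/59933.25 = 63.076 → 63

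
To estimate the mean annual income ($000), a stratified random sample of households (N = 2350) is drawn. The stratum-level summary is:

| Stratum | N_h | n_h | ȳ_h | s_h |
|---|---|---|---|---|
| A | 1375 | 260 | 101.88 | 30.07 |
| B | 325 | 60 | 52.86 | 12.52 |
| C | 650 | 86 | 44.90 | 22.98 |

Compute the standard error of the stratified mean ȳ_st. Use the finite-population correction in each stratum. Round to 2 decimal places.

SE(ȳ_st) ≈ 1.19

V̂(ȳ_st) = Σ W_h² (1 − n_h/N_h) s_h²/n_h, with W_h = N_h/N and N = 2350:
  stratum A: (1375/2350)²·(1 − 260/1375)·30.07²/260 = 0.965462
  stratum B: (325/2350)²·(1 − 60/325)·12.52²/60 = 0.0407428
  stratum C: (650/2350)²·(1 − 86/650)·22.98²/86 = 0.407623
V̂(ȳ_st) = 1.41383
SE(ȳ_st) = √1.41383 = 1.18904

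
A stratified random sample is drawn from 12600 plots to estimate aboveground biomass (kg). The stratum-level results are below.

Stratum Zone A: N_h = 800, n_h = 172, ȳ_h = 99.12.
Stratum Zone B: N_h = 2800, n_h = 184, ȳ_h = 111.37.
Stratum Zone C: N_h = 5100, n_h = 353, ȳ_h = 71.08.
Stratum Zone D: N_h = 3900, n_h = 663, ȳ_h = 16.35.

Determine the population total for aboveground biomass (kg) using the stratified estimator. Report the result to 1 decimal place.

τ̂_st = Σ N_h ȳ_h = 800·99.12 + 2800·111.37 + 5100·71.08 + 3900·16.35 = 817405.0

τ̂_st ≈ 817405.0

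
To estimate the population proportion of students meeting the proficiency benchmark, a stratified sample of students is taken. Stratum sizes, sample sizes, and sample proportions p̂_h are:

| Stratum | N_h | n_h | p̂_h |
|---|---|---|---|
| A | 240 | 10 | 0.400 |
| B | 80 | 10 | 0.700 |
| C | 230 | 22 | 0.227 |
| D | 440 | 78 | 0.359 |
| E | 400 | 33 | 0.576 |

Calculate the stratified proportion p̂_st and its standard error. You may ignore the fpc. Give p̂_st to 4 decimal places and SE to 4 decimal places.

N = 1390; stratum weights W_h = N_h/N.
p̂_st = Σ W_h p̂_h = (240·0.400 + 80·0.700 + 230·0.227 + 440·0.359 + 400·0.576)/1390 = 0.42631
V̂(p̂_st) = Σ W_h² p̂_h(1−p̂_h)/(n_h−1):
  stratum A: (240/1390)²·0.400·0.600/9 = 0.00079499
  stratum B: (80/1390)²·0.700·0.300/9 = 7.72907e-05
  stratum C: (230/1390)²·0.227·0.773/21 = 0.000228777
  stratum D: (440/1390)²·0.359·0.641/77 = 0.000299459
  stratum E: (400/1390)²·0.576·0.424/32 = 0.000632017
V̂(p̂_st) = 0.00203253; SE = √V̂ = 0.0450836

p̂_st ≈ 0.4263, SE ≈ 0.0451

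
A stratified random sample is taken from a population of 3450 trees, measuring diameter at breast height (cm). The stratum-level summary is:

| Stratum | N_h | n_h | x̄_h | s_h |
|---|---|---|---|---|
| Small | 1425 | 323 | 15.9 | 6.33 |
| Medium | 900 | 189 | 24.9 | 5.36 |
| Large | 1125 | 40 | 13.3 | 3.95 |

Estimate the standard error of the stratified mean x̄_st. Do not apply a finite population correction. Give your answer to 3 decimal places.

SE(x̄_st) ≈ 0.270

V̂(x̄_st) = Σ W_h² s_h²/n_h, with W_h = N_h/N and N = 3450:
  stratum Small: (1425/3450)²·6.33²/323 = 0.0211639
  stratum Medium: (900/3450)²·5.36²/189 = 0.0103446
  stratum Large: (1125/3450)²·3.95²/40 = 0.0414764
V̂(x̄_st) = 0.072985
SE(x̄_st) = √0.072985 = 0.270157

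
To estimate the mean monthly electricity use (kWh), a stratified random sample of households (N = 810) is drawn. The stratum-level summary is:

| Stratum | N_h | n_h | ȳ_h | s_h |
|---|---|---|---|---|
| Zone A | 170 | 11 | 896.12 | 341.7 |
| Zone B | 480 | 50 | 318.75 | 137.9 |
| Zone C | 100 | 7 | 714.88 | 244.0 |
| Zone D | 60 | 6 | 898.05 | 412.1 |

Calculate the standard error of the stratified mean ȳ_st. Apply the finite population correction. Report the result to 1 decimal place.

SE(ȳ_st) ≈ 28.6

V̂(ȳ_st) = Σ W_h² (1 − n_h/N_h) s_h²/n_h, with W_h = N_h/N and N = 810:
  stratum Zone A: (170/810)²·(1 − 11/170)·341.7²/11 = 437.294
  stratum Zone B: (480/810)²·(1 − 50/480)·137.9²/50 = 119.646
  stratum Zone C: (100/810)²·(1 − 7/100)·244.0²/7 = 120.558
  stratum Zone D: (60/810)²·(1 − 6/60)·412.1²/6 = 139.775
V̂(ȳ_st) = 817.272
SE(ȳ_st) = √817.272 = 28.588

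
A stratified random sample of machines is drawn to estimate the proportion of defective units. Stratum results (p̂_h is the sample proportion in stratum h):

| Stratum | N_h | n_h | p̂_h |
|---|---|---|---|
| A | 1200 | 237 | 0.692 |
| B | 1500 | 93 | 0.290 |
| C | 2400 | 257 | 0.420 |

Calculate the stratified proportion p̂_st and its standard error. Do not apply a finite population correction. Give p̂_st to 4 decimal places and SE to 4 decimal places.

p̂_st ≈ 0.4458, SE ≈ 0.0213

N = 5100; stratum weights W_h = N_h/N.
p̂_st = Σ W_h p̂_h = (1200·0.692 + 1500·0.290 + 2400·0.420)/5100 = 0.44576
V̂(p̂_st) = Σ W_h² p̂_h(1−p̂_h)/(n_h−1):
  stratum A: (1200/5100)²·0.692·0.308/236 = 4.99996e-05
  stratum B: (1500/5100)²·0.290·0.710/92 = 0.000193602
  stratum C: (2400/5100)²·0.420·0.580/256 = 0.000210727
V̂(p̂_st) = 0.000454329; SE = √V̂ = 0.021315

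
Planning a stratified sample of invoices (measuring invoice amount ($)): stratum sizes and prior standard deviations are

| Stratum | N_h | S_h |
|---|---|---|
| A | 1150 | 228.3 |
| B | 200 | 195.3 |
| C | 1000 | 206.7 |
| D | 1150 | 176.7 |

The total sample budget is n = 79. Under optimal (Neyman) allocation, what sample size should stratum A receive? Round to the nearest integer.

29

Neyman allocation: n_h = n · N_h S_h / Σ N_i S_i, with n = 79.
  stratum A: N_h·S_h = 1150·228.3 = 262545.00
  stratum B: N_h·S_h = 200·195.3 = 39060.00
  stratum C: N_h·S_h = 1000·206.7 = 206700.00
  stratum D: N_h·S_h = 1150·176.7 = 203205.00
Σ N_h S_h = 711510.00
n for stratum A = 79·262545.00/711510.00 = 29.151 → 29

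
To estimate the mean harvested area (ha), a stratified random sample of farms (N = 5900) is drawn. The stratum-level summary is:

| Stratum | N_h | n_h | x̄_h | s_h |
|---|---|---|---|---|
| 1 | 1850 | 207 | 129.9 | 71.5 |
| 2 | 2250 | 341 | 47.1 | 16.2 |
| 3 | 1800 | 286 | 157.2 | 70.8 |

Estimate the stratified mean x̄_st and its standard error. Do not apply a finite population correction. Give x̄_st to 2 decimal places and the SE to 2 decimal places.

x̄_st ≈ 106.65, SE ≈ 2.04

x̄_st = Σ W_h x̄_h = (1850·129.9 + 2250·47.1 + 1800·157.2)/5900 = 106.65254
V̂(x̄_st) = Σ W_h² s_h²/n_h, with W_h = N_h/N and N = 5900:
  stratum 1: (1850/5900)²·71.5²/207 = 2.42818
  stratum 2: (2250/5900)²·16.2²/341 = 0.111927
  stratum 3: (1800/5900)²·70.8²/286 = 1.63133
V̂(x̄_st) = 4.17144
SE(x̄_st) = √4.17144 = 2.04241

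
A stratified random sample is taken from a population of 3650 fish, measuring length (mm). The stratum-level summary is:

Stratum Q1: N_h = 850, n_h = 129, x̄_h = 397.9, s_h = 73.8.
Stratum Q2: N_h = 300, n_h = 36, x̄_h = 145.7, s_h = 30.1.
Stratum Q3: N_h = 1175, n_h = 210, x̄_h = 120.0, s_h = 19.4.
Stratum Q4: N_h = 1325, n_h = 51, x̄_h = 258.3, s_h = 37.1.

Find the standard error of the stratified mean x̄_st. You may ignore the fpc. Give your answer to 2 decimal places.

V̂(x̄_st) = Σ W_h² s_h²/n_h, with W_h = N_h/N and N = 3650:
  stratum Q1: (850/3650)²·73.8²/129 = 2.28968
  stratum Q2: (300/3650)²·30.1²/36 = 0.170015
  stratum Q3: (1175/3650)²·19.4²/210 = 0.185727
  stratum Q4: (1325/3650)²·37.1²/51 = 3.55651
V̂(x̄_st) = 6.20193
SE(x̄_st) = √6.20193 = 2.49037

SE(x̄_st) ≈ 2.49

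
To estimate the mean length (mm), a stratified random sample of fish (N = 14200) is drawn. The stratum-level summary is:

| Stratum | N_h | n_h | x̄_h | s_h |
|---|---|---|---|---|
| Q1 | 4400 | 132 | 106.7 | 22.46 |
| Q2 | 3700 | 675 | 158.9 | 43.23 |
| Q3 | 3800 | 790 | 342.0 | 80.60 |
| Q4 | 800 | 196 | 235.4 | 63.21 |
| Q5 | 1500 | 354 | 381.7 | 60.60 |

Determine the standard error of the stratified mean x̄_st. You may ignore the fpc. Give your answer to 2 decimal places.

SE(x̄_st) ≈ 1.15

V̂(x̄_st) = Σ W_h² s_h²/n_h, with W_h = N_h/N and N = 14200:
  stratum Q1: (4400/14200)²·22.46²/132 = 0.366922
  stratum Q2: (3700/14200)²·43.23²/675 = 0.187972
  stratum Q3: (3800/14200)²·80.60²/790 = 0.588889
  stratum Q4: (800/14200)²·63.21²/196 = 0.0647022
  stratum Q5: (1500/14200)²·60.60²/354 = 0.115757
V̂(x̄_st) = 1.32424
SE(x̄_st) = √1.32424 = 1.15076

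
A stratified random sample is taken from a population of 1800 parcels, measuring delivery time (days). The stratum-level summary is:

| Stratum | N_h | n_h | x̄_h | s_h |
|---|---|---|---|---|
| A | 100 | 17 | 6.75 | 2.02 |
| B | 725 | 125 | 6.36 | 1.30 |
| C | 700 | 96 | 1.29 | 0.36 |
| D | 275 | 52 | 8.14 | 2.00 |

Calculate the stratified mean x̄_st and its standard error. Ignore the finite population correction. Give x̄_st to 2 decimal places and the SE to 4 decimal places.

x̄_st ≈ 4.68, SE ≈ 0.0702

x̄_st = Σ W_h x̄_h = (100·6.75 + 725·6.36 + 700·1.29 + 275·8.14)/1800 = 4.68194
V̂(x̄_st) = Σ W_h² s_h²/n_h, with W_h = N_h/N and N = 1800:
  stratum A: (100/1800)²·2.02²/17 = 0.000740813
  stratum B: (725/1800)²·1.30²/125 = 0.00219335
  stratum C: (700/1800)²·0.36²/96 = 0.000204167
  stratum D: (275/1800)²·2.00²/52 = 0.00179547
V̂(x̄_st) = 0.00493379
SE(x̄_st) = √0.00493379 = 0.070241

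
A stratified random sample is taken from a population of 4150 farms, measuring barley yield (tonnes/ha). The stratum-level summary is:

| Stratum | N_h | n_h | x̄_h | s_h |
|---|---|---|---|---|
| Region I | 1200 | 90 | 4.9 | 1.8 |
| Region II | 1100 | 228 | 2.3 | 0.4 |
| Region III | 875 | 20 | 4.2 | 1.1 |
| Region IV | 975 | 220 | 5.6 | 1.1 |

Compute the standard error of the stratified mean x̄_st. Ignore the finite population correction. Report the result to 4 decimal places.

SE(x̄_st) ≈ 0.0778

V̂(x̄_st) = Σ W_h² s_h²/n_h, with W_h = N_h/N and N = 4150:
  stratum Region I: (1200/4150)²·1.8²/90 = 0.00301002
  stratum Region II: (1100/4150)²·0.4²/228 = 4.93031e-05
  stratum Region III: (875/4150)²·1.1²/20 = 0.00268952
  stratum Region IV: (975/4150)²·1.1²/220 = 0.000303582
V̂(x̄_st) = 0.00605242
SE(x̄_st) = √0.00605242 = 0.0777973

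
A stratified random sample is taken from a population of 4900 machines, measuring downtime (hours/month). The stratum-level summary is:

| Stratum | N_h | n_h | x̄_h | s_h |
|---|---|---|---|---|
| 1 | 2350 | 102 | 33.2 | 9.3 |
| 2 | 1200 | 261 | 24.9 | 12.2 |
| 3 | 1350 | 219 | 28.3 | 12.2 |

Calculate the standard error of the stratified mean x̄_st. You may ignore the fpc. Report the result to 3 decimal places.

SE(x̄_st) ≈ 0.530

V̂(x̄_st) = Σ W_h² s_h²/n_h, with W_h = N_h/N and N = 4900:
  stratum 1: (2350/4900)²·9.3²/102 = 0.195034
  stratum 2: (1200/4900)²·12.2²/261 = 0.0342018
  stratum 3: (1350/4900)²·12.2²/219 = 0.0515883
V̂(x̄_st) = 0.280824
SE(x̄_st) = √0.280824 = 0.529928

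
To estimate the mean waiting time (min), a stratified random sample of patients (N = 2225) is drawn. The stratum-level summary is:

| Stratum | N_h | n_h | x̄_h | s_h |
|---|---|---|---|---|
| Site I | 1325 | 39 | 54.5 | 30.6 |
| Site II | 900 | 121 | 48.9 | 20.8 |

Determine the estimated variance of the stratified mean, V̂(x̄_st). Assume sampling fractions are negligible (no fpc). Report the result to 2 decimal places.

V̂(x̄_st) = Σ W_h² s_h²/n_h, with W_h = N_h/N and N = 2225:
  stratum Site I: (1325/2225)²·30.6²/39 = 8.51432
  stratum Site II: (900/2225)²·20.8²/121 = 0.585014
V̂(x̄_st) = 9.09933

V̂(x̄_st) ≈ 9.10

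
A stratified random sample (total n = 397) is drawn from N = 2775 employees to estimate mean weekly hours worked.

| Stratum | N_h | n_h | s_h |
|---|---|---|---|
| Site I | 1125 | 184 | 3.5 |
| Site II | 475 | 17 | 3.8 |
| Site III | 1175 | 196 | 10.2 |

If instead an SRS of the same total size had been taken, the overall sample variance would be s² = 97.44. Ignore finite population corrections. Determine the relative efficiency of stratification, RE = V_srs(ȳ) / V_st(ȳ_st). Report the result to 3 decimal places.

V̂(ȳ_st) = Σ W_h² s_h²/n_h, with W_h = N_h/N and N = 2775:
  stratum Site I: (1125/2775)²·3.5²/184 = 0.010942
  stratum Site II: (475/2775)²·3.8²/17 = 0.0248874
  stratum Site III: (1175/2775)²·10.2²/196 = 0.0951687
V_st = 0.130998
V_srs = s²/n = 97.44/397 = 0.245441
Relative efficiency = V_srs / V_st = 0.245441/0.130998 = 1.8736

RE ≈ 1.874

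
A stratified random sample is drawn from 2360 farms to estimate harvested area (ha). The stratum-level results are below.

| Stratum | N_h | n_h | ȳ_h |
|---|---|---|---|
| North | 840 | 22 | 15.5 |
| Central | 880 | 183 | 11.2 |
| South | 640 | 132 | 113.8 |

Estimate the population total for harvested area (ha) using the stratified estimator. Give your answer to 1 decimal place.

τ̂_st = Σ N_h ȳ_h = 840·15.5 + 880·11.2 + 640·113.8 = 95708.0

τ̂_st ≈ 95708.0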